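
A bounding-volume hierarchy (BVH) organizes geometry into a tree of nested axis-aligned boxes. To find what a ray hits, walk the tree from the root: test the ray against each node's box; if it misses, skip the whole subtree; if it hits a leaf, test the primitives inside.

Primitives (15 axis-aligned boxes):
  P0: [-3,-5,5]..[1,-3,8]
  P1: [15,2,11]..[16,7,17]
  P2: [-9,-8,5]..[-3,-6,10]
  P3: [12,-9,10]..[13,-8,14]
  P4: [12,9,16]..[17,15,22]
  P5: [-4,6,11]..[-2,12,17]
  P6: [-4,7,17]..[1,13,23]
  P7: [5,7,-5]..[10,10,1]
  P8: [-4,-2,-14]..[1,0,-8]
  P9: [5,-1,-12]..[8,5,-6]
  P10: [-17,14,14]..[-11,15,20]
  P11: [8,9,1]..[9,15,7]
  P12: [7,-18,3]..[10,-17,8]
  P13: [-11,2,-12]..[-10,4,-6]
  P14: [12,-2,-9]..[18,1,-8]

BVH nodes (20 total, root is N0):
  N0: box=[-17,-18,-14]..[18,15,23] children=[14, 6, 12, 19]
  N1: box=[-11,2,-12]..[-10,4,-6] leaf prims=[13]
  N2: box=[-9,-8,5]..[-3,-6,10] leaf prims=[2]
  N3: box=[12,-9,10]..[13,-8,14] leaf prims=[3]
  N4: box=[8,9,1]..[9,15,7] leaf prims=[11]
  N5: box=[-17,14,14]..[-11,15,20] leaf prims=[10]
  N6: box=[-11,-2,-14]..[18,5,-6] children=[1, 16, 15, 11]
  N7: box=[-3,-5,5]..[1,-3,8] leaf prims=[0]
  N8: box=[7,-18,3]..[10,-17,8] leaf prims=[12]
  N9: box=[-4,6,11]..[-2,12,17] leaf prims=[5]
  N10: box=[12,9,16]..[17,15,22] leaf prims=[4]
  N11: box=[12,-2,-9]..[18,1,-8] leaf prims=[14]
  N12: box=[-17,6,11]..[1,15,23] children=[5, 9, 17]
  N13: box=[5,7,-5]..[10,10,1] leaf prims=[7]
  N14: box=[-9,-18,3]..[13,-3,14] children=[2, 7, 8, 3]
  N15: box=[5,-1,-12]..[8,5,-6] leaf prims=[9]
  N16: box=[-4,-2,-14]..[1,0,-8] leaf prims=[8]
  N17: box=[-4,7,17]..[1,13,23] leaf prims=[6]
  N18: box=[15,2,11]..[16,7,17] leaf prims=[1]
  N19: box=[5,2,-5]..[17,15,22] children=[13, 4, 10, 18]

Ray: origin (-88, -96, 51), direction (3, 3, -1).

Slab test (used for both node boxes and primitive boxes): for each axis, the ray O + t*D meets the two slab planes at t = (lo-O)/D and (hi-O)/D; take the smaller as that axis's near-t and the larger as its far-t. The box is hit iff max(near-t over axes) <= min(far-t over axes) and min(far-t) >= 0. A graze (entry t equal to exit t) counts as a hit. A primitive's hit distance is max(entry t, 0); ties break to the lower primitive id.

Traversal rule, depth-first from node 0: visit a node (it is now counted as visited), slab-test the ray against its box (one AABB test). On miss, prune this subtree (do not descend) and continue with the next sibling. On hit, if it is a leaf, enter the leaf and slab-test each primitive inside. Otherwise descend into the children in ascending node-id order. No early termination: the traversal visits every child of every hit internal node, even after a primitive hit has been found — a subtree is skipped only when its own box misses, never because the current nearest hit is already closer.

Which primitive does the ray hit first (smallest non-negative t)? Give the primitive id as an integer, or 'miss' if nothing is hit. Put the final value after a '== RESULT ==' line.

Trace the traversal:
N0 x:[71/3,106/3] y:[26,37] z:[28,65] -> hit [28,106/3], descend [6, 12, 14, 19]
  N6 x:[77/3,106/3] y:[94/3,101/3] z:[57,65] -> miss, prune
  N12 x:[71/3,89/3] y:[34,37] z:[28,40] -> miss, prune
  N14 x:[79/3,101/3] y:[26,31] z:[37,48] -> miss, prune
  N19 x:[31,35] y:[98/3,37] z:[29,56] -> hit [98/3,35], descend [4, 10, 13, 18]
    N4 x:[32,97/3] y:[35,37] z:[44,50] -> miss, prune
    N10 x:[100/3,35] y:[35,37] z:[29,35] -> hit [35,35] leaf, test {P4@t=35}
    N13 x:[31,98/3] y:[103/3,106/3] z:[50,56] -> miss, prune
    N18 x:[103/3,104/3] y:[98/3,103/3] z:[34,40] -> hit [103/3,103/3] leaf, test {P1@t=103/3}

9 AABB tests over nodes [0, 6, 12, 14, 19, 4, 10, 13, 18]; 2 leaves entered; closest P1.

== RESULT ==
1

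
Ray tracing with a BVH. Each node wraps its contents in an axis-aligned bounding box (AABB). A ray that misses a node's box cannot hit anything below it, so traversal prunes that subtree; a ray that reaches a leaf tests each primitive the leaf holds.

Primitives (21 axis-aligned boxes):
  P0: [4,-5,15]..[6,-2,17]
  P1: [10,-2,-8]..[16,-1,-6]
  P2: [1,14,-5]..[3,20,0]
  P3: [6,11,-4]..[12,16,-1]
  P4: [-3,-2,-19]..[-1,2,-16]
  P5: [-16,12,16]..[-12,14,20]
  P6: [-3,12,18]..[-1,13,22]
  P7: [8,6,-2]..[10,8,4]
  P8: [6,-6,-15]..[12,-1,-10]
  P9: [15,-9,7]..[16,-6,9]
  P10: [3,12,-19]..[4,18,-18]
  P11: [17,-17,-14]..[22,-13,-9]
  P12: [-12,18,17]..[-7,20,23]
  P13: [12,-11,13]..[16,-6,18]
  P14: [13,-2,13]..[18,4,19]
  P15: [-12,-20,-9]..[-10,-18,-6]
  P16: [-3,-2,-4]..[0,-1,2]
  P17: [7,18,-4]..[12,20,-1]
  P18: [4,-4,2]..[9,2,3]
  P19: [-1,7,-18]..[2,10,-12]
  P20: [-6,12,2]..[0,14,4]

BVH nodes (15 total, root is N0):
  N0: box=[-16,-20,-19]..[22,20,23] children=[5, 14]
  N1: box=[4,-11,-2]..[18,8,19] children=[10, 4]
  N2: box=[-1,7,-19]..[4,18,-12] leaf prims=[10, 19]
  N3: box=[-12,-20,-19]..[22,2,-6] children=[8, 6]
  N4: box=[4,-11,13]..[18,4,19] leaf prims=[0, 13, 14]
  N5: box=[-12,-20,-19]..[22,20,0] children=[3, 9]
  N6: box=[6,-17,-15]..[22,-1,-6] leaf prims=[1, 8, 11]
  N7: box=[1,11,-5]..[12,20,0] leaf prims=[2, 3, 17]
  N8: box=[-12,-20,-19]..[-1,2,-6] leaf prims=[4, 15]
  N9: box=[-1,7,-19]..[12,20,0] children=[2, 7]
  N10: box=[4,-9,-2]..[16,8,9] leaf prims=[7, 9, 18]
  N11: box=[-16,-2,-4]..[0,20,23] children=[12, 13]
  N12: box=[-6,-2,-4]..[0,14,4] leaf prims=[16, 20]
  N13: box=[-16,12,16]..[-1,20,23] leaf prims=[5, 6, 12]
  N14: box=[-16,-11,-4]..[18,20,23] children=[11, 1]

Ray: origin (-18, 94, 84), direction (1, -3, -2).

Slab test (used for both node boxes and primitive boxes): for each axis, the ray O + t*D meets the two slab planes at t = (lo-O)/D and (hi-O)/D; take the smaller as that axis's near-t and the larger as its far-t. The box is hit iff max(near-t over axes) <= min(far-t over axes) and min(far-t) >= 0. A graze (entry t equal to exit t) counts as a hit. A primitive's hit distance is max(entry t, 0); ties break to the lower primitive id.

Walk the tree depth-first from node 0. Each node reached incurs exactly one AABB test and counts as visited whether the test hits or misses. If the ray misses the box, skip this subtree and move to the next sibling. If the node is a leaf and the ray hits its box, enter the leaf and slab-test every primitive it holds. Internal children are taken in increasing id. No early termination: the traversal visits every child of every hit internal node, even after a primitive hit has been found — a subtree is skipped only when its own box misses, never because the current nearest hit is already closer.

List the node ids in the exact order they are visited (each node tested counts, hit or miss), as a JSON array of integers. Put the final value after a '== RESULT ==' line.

Walk:
N0 x:[2,40] y:[74/3,38] z:[61/2,103/2] -> hit [61/2,38], descend [5, 14]
  N5 x:[6,40] y:[74/3,38] z:[42,103/2] -> miss, prune
  N14 x:[2,36] y:[74/3,35] z:[61/2,44] -> hit [61/2,35], descend [1, 11]
    N1 x:[22,36] y:[86/3,35] z:[65/2,43] -> hit [65/2,35], descend [4, 10]
      N4 x:[22,36] y:[30,35] z:[65/2,71/2] -> hit [65/2,35] leaf, test {P0(miss), P13@t=100/3, P14(miss)}
      N10 x:[22,34] y:[86/3,103/3] z:[75/2,43] -> miss, prune
    N11 x:[2,18] y:[74/3,32] z:[61/2,44] -> miss, prune

Visited [0, 5, 14, 1, 4, 10, 11]. Tests: 7 box, 1 leaf. Nearest: P13.

== RESULT ==
[0, 5, 14, 1, 4, 10, 11]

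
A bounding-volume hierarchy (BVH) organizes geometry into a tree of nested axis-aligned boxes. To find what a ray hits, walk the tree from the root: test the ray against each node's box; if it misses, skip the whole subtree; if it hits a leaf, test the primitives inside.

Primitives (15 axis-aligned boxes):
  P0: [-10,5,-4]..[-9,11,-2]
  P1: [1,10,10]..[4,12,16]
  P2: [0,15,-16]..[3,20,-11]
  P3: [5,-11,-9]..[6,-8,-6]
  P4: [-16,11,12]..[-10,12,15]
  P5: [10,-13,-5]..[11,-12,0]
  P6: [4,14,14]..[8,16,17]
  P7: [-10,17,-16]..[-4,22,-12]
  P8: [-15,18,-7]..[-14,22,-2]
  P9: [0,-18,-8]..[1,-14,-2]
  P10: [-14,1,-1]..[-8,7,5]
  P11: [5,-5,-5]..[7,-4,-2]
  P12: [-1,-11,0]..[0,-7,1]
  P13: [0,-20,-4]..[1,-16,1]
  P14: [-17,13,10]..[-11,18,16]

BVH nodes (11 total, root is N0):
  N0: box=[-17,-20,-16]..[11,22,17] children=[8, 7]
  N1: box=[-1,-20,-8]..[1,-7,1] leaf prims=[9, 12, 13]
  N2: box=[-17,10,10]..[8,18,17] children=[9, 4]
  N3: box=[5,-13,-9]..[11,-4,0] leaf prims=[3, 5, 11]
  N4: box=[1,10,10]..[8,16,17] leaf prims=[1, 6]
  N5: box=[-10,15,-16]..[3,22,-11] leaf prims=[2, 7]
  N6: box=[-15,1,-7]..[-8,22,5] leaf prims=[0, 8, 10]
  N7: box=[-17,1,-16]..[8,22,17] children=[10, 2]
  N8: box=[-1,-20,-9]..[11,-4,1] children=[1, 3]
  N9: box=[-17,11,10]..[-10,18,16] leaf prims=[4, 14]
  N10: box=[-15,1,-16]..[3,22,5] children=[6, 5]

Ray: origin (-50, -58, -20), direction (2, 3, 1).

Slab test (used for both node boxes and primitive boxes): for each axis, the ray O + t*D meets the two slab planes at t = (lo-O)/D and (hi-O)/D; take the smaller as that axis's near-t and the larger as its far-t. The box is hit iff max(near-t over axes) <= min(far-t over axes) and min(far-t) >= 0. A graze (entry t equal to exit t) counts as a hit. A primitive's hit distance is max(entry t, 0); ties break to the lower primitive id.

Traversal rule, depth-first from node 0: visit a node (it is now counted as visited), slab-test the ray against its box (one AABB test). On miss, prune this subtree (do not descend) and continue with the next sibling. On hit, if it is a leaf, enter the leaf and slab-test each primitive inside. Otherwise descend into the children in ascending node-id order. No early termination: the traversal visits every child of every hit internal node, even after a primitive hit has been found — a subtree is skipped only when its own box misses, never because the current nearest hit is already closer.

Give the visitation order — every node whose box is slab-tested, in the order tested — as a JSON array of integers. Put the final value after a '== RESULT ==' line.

Trace the traversal:
N0 x:[33/2,61/2] y:[38/3,80/3] z:[4,37] -> hit [33/2,80/3], descend [7, 8]
  N7 x:[33/2,29] y:[59/3,80/3] z:[4,37] -> hit [59/3,80/3], descend [2, 10]
    N2 x:[33/2,29] y:[68/3,76/3] z:[30,37] -> miss, prune
    N10 x:[35/2,53/2] y:[59/3,80/3] z:[4,25] -> hit [59/3,25], descend [5, 6]
      N5 x:[20,53/2] y:[73/3,80/3] z:[4,9] -> miss, prune
      N6 x:[35/2,21] y:[59/3,80/3] z:[13,25] -> hit [59/3,21] leaf, test {P0(miss), P8(miss), P10@t=59/3}
  N8 x:[49/2,61/2] y:[38/3,18] z:[11,21] -> miss, prune

order=[0, 7, 2, 10, 5, 6, 8]  |boxes|=7  |leaves|=1  hit=P10

== RESULT ==
[0, 7, 2, 10, 5, 6, 8]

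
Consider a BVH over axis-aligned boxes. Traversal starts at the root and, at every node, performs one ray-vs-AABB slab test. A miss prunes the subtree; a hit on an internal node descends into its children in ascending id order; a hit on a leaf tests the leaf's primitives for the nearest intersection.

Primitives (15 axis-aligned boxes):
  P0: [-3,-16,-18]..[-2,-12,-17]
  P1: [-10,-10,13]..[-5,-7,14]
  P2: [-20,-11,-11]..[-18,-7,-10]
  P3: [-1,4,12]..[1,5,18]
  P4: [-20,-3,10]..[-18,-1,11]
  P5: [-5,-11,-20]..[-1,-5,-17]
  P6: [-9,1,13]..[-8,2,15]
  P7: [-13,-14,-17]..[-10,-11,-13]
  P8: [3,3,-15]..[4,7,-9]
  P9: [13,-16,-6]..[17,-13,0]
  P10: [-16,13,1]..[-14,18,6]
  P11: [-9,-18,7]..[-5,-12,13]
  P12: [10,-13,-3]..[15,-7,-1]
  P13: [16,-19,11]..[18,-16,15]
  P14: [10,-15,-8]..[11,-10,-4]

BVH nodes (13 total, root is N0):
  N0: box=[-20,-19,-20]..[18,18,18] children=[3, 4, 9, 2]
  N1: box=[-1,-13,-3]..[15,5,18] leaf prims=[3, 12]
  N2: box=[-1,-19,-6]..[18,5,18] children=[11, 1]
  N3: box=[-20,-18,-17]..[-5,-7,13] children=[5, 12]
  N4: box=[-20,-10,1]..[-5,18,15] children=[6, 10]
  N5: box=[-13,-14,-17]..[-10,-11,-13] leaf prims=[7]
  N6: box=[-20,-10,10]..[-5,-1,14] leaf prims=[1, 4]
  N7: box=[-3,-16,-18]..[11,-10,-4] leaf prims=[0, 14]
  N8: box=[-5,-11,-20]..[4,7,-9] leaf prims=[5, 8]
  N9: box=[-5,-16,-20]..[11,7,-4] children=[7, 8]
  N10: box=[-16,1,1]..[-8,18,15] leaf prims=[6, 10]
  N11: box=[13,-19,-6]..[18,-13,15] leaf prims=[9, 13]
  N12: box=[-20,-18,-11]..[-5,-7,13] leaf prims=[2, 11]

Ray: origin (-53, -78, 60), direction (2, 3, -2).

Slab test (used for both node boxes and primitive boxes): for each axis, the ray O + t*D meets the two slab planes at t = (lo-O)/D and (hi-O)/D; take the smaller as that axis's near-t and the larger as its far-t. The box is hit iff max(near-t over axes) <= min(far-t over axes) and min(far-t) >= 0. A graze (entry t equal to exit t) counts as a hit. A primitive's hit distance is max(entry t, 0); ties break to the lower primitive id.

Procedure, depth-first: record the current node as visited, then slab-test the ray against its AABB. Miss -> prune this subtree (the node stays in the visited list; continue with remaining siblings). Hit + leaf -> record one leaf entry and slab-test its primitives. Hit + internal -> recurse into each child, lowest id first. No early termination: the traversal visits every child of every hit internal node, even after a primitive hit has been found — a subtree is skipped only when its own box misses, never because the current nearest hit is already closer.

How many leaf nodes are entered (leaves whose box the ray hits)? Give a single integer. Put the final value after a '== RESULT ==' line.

Walk:
N0 x:[33/2,71/2] y:[59/3,32] z:[21,40] -> hit [21,32], descend [2, 3, 4, 9]
  N2 x:[26,71/2] y:[59/3,83/3] z:[21,33] -> hit [26,83/3], descend [1, 11]
    N1 x:[26,34] y:[65/3,83/3] z:[21,63/2] -> hit [26,83/3] leaf, test {P3(miss), P12(miss)}
    N11 x:[33,71/2] y:[59/3,65/3] z:[45/2,33] -> miss, prune
  N3 x:[33/2,24] y:[20,71/3] z:[47/2,77/2] -> hit [47/2,71/3], descend [5, 12]
    N5 x:[20,43/2] y:[64/3,67/3] z:[73/2,77/2] -> miss, prune
    N12 x:[33/2,24] y:[20,71/3] z:[47/2,71/2] -> hit [47/2,71/3] leaf, test {P2(miss), P11(miss)}
  N4 x:[33/2,24] y:[68/3,32] z:[45/2,59/2] -> hit [68/3,24], descend [6, 10]
    N6 x:[33/2,24] y:[68/3,77/3] z:[23,25] -> hit [23,24] leaf, test {P1@t=23, P4(miss)}
    N10 x:[37/2,45/2] y:[79/3,32] z:[45/2,59/2] -> miss, prune
  N9 x:[24,32] y:[62/3,85/3] z:[32,40] -> miss, prune

11 AABB tests over nodes [0, 2, 1, 11, 3, 5, 12, 4, 6, 10, 9]; 3 leaves entered; closest P1.

== RESULT ==
3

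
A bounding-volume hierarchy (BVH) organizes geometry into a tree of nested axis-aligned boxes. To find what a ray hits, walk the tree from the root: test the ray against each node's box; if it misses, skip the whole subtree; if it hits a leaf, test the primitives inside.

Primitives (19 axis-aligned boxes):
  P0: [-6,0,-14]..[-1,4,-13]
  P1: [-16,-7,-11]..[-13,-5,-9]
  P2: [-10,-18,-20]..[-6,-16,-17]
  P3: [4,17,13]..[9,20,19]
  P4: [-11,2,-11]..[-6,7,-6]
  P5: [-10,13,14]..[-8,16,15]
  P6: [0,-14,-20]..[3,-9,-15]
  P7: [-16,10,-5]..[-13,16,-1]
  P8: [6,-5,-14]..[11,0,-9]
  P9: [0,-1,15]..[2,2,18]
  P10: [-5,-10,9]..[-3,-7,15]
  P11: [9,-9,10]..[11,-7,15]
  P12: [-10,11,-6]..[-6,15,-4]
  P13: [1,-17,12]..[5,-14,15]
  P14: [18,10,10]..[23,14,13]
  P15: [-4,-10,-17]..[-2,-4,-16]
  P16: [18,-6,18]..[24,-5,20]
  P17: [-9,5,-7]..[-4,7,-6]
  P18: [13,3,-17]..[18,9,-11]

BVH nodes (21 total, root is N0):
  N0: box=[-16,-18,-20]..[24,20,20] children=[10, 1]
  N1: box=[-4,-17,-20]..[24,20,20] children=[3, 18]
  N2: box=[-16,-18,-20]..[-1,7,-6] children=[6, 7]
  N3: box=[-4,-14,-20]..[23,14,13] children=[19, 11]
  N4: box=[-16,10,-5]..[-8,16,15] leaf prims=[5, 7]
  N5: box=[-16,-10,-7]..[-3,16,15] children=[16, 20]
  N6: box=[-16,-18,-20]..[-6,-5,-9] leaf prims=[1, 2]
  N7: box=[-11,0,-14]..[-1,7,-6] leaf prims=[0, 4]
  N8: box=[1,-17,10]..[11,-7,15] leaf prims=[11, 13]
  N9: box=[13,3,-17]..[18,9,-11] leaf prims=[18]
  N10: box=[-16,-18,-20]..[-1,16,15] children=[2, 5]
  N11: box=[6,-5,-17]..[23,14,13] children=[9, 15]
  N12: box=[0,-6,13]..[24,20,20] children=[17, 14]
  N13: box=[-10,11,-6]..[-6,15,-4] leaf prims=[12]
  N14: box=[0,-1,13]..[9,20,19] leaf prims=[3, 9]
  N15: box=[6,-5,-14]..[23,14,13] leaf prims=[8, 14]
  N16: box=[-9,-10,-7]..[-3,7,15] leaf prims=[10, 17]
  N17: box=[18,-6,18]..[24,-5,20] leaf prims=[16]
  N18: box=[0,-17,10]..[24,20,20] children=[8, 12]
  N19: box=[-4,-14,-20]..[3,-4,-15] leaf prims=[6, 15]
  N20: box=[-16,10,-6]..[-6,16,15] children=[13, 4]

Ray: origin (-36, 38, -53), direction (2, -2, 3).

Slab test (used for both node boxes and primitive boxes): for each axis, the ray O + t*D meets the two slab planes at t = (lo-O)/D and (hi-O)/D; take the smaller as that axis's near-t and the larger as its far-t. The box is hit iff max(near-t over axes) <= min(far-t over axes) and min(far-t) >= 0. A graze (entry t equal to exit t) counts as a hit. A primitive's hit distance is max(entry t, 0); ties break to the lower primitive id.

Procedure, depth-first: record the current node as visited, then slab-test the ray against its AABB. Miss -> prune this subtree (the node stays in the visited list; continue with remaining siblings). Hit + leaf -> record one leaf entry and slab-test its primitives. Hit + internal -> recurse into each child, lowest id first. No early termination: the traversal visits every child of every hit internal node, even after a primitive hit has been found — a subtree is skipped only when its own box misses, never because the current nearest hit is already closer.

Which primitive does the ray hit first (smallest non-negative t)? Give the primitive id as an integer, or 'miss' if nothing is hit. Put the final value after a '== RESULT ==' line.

Traverse from the root:
N0 x:[10,30] y:[9,28] z:[11,73/3] -> hit [11,73/3], descend [1, 10]
  N1 x:[16,30] y:[9,55/2] z:[11,73/3] -> hit [16,73/3], descend [3, 18]
    N3 x:[16,59/2] y:[12,26] z:[11,22] -> hit [16,22], descend [11, 19]
      N11 x:[21,59/2] y:[12,43/2] z:[12,22] -> hit [21,43/2], descend [9, 15]
        N9 x:[49/2,27] y:[29/2,35/2] z:[12,14] -> miss, prune
        N15 x:[21,59/2] y:[12,43/2] z:[13,22] -> hit [21,43/2] leaf, test {P8(miss), P14(miss)}
      N19 x:[16,39/2] y:[21,26] z:[11,38/3] -> miss, prune
    N18 x:[18,30] y:[9,55/2] z:[21,73/3] -> hit [21,73/3], descend [8, 12]
      N8 x:[37/2,47/2] y:[45/2,55/2] z:[21,68/3] -> hit [45/2,68/3] leaf, test {P11@t=45/2, P13(miss)}
      N12 x:[18,30] y:[9,22] z:[22,73/3] -> hit [22,22], descend [14, 17]
        N14 x:[18,45/2] y:[9,39/2] z:[22,24] -> miss, prune
        N17 x:[27,30] y:[43/2,22] z:[71/3,73/3] -> miss, prune
  N10 x:[10,35/2] y:[11,28] z:[11,68/3] -> hit [11,35/2], descend [2, 5]
    N2 x:[10,35/2] y:[31/2,28] z:[11,47/3] -> hit [31/2,47/3], descend [6, 7]
      N6 x:[10,15] y:[43/2,28] z:[11,44/3] -> miss, prune
      N7 x:[25/2,35/2] y:[31/2,19] z:[13,47/3] -> hit [31/2,47/3] leaf, test {P0(miss), P4(miss)}
    N5 x:[10,33/2] y:[11,24] z:[46/3,68/3] -> hit [46/3,33/2], descend [16, 20]
      N16 x:[27/2,33/2] y:[31/2,24] z:[46/3,68/3] -> hit [31/2,33/2] leaf, test {P10(miss), P17@t=31/2}
      N20 x:[10,15] y:[11,14] z:[47/3,68/3] -> miss, prune

19 AABB tests over nodes [0, 1, 3, 11, 9, 15, 19, 18, 8, 12, 14, 17, 10, 2, 6, 7, 5, 16, 20]; 4 leaves entered; closest P17.

== RESULT ==
17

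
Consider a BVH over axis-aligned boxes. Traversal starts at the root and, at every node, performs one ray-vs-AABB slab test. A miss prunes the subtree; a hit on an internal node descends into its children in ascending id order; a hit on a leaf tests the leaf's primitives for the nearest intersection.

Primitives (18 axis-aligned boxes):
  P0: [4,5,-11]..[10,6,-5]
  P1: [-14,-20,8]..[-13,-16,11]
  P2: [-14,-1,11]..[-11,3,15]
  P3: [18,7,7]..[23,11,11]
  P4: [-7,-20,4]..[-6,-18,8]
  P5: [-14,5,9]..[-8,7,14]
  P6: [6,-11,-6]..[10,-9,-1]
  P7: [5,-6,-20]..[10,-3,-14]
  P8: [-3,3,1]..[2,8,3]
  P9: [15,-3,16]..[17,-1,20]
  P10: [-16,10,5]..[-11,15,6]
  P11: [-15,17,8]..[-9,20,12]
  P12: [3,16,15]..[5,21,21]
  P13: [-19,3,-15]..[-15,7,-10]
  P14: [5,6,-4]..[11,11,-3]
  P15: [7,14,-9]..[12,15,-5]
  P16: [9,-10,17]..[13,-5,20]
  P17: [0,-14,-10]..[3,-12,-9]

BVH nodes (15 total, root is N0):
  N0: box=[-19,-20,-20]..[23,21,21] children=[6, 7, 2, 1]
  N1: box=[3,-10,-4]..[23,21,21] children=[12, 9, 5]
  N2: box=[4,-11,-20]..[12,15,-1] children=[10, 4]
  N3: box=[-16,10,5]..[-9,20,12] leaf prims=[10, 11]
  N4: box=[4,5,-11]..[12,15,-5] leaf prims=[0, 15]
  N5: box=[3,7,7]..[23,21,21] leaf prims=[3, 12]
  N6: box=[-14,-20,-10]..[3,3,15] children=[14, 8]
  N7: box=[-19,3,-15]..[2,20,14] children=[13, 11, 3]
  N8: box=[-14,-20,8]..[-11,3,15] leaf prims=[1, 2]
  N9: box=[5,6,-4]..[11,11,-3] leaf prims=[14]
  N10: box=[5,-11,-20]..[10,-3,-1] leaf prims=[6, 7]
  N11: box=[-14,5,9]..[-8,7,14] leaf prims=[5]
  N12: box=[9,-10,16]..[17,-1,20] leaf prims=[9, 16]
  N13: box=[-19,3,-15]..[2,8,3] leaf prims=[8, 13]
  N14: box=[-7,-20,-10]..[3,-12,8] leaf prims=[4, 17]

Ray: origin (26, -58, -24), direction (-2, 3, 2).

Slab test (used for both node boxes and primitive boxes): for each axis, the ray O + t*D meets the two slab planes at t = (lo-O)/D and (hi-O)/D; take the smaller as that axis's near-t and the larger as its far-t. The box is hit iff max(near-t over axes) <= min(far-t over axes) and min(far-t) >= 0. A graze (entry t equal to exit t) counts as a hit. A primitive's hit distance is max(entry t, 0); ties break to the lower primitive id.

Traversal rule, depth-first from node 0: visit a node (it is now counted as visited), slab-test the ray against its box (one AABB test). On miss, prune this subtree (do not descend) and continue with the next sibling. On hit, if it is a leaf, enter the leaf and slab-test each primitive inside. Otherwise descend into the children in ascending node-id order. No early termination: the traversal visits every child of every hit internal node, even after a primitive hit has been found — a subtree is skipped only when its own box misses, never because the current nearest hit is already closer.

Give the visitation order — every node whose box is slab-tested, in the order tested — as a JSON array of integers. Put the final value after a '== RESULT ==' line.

Trace the traversal:
N0 x:[3/2,45/2] y:[38/3,79/3] z:[2,45/2] -> hit [38/3,45/2], descend [1, 2, 6, 7]
  N1 x:[3/2,23/2] y:[16,79/3] z:[10,45/2] -> miss, prune
  N2 x:[7,11] y:[47/3,73/3] z:[2,23/2] -> miss, prune
  N6 x:[23/2,20] y:[38/3,61/3] z:[7,39/2] -> hit [38/3,39/2], descend [8, 14]
    N8 x:[37/2,20] y:[38/3,61/3] z:[16,39/2] -> hit [37/2,39/2] leaf, test {P1(miss), P2@t=19}
    N14 x:[23/2,33/2] y:[38/3,46/3] z:[7,16] -> hit [38/3,46/3] leaf, test {P4(miss), P17(miss)}
  N7 x:[12,45/2] y:[61/3,26] z:[9/2,19] -> miss, prune

order=[0, 1, 2, 6, 8, 14, 7]  |boxes|=7  |leaves|=2  hit=P2

== RESULT ==
[0, 1, 2, 6, 8, 14, 7]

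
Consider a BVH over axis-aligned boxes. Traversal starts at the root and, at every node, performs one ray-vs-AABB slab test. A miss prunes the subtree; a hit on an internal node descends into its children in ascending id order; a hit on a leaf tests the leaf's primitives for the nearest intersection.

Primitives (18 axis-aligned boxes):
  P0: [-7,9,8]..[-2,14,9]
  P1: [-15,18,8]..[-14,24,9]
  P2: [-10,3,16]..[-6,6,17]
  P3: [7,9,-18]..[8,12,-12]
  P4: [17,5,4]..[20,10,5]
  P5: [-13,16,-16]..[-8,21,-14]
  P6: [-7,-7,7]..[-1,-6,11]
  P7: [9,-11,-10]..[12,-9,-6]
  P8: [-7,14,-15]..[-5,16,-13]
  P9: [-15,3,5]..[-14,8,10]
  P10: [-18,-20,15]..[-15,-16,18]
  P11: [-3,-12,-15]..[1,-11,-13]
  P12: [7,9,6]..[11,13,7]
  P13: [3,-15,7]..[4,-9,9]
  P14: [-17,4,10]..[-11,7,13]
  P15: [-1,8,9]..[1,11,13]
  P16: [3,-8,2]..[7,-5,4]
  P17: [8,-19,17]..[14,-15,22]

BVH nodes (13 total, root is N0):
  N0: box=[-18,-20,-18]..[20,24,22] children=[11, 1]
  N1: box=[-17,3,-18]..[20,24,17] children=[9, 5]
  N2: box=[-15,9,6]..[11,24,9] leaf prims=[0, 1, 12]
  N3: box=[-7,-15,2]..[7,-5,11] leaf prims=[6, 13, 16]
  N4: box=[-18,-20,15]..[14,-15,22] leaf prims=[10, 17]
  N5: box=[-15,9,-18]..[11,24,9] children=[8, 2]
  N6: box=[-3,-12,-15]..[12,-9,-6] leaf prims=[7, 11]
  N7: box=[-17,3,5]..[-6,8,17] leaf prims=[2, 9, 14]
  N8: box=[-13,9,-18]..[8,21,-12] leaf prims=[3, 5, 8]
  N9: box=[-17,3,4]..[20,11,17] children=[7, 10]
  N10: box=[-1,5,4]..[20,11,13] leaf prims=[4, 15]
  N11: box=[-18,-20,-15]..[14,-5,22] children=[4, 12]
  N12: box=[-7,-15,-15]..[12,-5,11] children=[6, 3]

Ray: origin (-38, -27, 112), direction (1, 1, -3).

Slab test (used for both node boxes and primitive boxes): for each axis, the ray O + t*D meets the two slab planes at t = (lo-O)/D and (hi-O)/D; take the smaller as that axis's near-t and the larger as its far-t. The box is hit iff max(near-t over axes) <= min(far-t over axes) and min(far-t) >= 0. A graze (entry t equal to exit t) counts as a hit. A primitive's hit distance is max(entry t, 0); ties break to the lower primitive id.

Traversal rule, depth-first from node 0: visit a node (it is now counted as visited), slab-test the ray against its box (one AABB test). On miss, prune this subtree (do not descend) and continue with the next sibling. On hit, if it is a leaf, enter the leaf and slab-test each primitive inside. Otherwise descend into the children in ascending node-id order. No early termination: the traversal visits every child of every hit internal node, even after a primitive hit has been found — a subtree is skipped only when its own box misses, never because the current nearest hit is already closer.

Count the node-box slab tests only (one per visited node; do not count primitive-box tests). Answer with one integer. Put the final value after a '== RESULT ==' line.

Traverse from the root:
N0 x:[20,58] y:[7,51] z:[30,130/3] -> hit [30,130/3], descend [1, 11]
  N1 x:[21,58] y:[30,51] z:[95/3,130/3] -> hit [95/3,130/3], descend [5, 9]
    N5 x:[23,49] y:[36,51] z:[103/3,130/3] -> hit [36,130/3], descend [2, 8]
      N2 x:[23,49] y:[36,51] z:[103/3,106/3] -> miss, prune
      N8 x:[25,46] y:[36,48] z:[124/3,130/3] -> hit [124/3,130/3] leaf, test {P3(miss), P5(miss), P8(miss)}
    N9 x:[21,58] y:[30,38] z:[95/3,36] -> hit [95/3,36], descend [7, 10]
      N7 x:[21,32] y:[30,35] z:[95/3,107/3] -> hit [95/3,32] leaf, test {P2@t=95/3, P9(miss), P14(miss)}
      N10 x:[37,58] y:[32,38] z:[33,36] -> miss, prune
  N11 x:[20,52] y:[7,22] z:[30,127/3] -> miss, prune

9 AABB tests over nodes [0, 1, 5, 2, 8, 9, 7, 10, 11]; 2 leaves entered; closest P2.

== RESULT ==
9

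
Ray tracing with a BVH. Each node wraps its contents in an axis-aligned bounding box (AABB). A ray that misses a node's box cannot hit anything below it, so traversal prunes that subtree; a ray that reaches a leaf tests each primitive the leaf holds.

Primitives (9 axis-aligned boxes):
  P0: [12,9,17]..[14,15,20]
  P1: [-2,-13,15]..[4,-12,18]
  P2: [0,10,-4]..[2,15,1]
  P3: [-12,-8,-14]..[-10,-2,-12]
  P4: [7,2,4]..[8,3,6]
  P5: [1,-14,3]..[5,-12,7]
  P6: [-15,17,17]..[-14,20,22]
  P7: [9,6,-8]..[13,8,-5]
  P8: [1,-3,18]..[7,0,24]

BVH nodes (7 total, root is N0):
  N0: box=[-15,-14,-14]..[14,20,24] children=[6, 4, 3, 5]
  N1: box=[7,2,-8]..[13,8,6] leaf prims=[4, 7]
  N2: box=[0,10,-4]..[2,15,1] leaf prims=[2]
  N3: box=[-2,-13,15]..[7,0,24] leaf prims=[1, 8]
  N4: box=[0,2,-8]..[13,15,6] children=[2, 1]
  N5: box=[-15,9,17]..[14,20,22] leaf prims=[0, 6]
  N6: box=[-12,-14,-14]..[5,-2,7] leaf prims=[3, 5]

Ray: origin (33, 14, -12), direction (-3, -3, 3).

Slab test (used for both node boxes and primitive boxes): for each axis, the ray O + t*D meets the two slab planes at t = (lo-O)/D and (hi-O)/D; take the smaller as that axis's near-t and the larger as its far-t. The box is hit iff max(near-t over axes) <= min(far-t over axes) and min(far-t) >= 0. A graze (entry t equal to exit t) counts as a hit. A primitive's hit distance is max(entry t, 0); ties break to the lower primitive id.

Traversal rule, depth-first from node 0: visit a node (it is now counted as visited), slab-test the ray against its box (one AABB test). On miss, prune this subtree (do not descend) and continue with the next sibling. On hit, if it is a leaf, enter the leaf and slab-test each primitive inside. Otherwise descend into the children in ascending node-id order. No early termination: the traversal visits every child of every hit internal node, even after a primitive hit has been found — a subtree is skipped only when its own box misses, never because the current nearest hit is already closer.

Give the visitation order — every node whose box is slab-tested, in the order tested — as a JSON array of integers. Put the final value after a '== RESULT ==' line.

Trace the traversal:
N0 x:[19/3,16] y:[-2,28/3] z:[-2/3,12] -> hit [19/3,28/3], descend [3, 4, 5, 6]
  N3 x:[26/3,35/3] y:[14/3,9] z:[9,12] -> hit [9,9] leaf, test {P1(miss), P8(miss)}
  N4 x:[20/3,11] y:[-1/3,4] z:[4/3,6] -> miss, prune
  N5 x:[19/3,16] y:[-2,5/3] z:[29/3,34/3] -> miss, prune
  N6 x:[28/3,15] y:[16/3,28/3] z:[-2/3,19/3] -> miss, prune

5 AABB tests over nodes [0, 3, 4, 5, 6]; 1 leaf entered; closest miss.

== RESULT ==
[0, 3, 4, 5, 6]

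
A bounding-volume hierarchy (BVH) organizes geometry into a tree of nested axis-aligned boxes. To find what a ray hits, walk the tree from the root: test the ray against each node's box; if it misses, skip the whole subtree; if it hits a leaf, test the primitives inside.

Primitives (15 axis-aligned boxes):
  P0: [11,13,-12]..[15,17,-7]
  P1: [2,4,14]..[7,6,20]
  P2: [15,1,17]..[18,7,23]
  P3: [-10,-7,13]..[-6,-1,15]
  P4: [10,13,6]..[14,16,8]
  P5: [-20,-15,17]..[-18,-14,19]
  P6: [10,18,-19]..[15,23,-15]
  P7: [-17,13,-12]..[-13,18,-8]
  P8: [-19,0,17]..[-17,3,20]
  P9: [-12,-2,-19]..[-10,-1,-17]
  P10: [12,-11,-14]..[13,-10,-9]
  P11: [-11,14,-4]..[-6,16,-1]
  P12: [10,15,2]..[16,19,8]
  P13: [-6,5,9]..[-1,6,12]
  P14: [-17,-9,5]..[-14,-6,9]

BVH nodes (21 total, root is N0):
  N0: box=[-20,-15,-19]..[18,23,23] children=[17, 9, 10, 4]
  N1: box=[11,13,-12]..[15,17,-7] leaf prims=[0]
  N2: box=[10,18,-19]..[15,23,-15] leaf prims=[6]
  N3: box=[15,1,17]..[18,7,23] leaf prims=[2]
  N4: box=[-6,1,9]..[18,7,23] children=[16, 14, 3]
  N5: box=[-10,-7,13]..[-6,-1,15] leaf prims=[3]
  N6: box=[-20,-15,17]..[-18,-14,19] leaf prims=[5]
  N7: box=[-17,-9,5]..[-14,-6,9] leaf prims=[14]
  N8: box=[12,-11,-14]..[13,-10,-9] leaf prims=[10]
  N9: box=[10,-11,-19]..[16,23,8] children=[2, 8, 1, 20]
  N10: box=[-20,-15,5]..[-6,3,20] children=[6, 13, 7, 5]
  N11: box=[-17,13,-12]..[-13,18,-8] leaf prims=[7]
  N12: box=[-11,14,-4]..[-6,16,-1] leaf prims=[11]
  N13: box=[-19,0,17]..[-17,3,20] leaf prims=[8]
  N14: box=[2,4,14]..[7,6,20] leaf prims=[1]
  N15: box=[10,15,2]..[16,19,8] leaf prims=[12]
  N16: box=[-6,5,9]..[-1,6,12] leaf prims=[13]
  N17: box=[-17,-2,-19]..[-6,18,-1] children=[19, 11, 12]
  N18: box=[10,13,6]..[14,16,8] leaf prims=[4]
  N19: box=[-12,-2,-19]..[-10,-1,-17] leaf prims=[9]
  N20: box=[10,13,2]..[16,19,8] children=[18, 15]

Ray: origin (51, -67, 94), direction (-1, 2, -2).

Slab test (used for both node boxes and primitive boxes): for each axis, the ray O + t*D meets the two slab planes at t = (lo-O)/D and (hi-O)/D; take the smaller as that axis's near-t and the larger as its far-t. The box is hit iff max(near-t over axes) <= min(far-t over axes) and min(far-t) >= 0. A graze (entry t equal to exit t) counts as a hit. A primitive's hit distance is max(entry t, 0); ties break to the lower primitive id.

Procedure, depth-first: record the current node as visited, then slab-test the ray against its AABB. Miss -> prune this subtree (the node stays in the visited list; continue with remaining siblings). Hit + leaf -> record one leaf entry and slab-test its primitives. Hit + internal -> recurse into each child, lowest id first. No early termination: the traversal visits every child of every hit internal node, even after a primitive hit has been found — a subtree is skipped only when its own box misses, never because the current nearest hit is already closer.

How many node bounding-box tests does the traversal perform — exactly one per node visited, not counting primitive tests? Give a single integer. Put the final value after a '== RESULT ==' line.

Trace the traversal:
N0 x:[33,71] y:[26,45] z:[71/2,113/2] -> hit [71/2,45], descend [4, 9, 10, 17]
  N4 x:[33,57] y:[34,37] z:[71/2,85/2] -> hit [71/2,37], descend [3, 14, 16]
    N3 x:[33,36] y:[34,37] z:[71/2,77/2] -> hit [71/2,36] leaf, test {P2@t=71/2}
    N14 x:[44,49] y:[71/2,73/2] z:[37,40] -> miss, prune
    N16 x:[52,57] y:[36,73/2] z:[41,85/2] -> miss, prune
  N9 x:[35,41] y:[28,45] z:[43,113/2] -> miss, prune
  N10 x:[57,71] y:[26,35] z:[37,89/2] -> miss, prune
  N17 x:[57,68] y:[65/2,85/2] z:[95/2,113/2] -> miss, prune

8 AABB tests over nodes [0, 4, 3, 14, 16, 9, 10, 17]; 1 leaf entered; closest P2.

== RESULT ==
8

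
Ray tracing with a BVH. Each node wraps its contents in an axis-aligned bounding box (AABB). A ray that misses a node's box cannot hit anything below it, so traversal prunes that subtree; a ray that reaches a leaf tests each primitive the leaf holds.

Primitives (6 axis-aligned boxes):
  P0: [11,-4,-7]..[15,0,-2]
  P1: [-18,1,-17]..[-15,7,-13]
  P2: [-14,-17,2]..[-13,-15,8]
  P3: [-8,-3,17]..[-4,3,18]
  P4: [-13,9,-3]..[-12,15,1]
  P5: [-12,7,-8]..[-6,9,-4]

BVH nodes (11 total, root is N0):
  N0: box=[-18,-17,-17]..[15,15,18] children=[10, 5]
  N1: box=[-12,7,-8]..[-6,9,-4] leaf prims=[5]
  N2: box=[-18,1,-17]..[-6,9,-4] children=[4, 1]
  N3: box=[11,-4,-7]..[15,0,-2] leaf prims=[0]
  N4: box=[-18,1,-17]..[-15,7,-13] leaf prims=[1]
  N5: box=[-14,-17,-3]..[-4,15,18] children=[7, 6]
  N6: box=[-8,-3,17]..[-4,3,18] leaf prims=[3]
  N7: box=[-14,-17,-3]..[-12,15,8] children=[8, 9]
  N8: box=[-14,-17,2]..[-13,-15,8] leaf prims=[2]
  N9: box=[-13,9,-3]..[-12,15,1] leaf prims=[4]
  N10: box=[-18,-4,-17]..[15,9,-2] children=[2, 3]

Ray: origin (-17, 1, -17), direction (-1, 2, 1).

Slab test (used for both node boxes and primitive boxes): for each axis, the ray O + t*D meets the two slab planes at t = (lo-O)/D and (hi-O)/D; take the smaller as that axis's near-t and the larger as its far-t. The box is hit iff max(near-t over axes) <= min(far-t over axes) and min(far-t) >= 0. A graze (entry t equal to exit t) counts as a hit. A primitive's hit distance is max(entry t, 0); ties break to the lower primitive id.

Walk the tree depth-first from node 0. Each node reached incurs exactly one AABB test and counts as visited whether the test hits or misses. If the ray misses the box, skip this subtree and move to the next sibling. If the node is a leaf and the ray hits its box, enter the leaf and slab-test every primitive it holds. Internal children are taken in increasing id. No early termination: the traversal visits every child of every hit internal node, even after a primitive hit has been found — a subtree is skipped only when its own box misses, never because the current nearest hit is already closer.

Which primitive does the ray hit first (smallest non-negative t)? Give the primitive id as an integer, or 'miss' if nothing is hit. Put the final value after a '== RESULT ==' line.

Walk:
N0 x:[-32,1] y:[-9,7] z:[0,35] -> hit [0,1], descend [5, 10]
  N5 x:[-13,-3] y:[-9,7] z:[14,35] -> miss, prune
  N10 x:[-32,1] y:[-5/2,4] z:[0,15] -> hit [0,1], descend [2, 3]
    N2 x:[-11,1] y:[0,4] z:[0,13] -> hit [0,1], descend [1, 4]
      N1 x:[-11,-5] y:[3,4] z:[9,13] -> miss, prune
      N4 x:[-2,1] y:[0,3] z:[0,4] -> hit [0,1] leaf, test {P1@t=0}
    N3 x:[-32,-28] y:[-5/2,-1/2] z:[10,15] -> miss, prune

Summary -> nodes [0, 5, 10, 2, 1, 4, 3]; box-tests=7; leaf-entries=1; first=P1

== RESULT ==
1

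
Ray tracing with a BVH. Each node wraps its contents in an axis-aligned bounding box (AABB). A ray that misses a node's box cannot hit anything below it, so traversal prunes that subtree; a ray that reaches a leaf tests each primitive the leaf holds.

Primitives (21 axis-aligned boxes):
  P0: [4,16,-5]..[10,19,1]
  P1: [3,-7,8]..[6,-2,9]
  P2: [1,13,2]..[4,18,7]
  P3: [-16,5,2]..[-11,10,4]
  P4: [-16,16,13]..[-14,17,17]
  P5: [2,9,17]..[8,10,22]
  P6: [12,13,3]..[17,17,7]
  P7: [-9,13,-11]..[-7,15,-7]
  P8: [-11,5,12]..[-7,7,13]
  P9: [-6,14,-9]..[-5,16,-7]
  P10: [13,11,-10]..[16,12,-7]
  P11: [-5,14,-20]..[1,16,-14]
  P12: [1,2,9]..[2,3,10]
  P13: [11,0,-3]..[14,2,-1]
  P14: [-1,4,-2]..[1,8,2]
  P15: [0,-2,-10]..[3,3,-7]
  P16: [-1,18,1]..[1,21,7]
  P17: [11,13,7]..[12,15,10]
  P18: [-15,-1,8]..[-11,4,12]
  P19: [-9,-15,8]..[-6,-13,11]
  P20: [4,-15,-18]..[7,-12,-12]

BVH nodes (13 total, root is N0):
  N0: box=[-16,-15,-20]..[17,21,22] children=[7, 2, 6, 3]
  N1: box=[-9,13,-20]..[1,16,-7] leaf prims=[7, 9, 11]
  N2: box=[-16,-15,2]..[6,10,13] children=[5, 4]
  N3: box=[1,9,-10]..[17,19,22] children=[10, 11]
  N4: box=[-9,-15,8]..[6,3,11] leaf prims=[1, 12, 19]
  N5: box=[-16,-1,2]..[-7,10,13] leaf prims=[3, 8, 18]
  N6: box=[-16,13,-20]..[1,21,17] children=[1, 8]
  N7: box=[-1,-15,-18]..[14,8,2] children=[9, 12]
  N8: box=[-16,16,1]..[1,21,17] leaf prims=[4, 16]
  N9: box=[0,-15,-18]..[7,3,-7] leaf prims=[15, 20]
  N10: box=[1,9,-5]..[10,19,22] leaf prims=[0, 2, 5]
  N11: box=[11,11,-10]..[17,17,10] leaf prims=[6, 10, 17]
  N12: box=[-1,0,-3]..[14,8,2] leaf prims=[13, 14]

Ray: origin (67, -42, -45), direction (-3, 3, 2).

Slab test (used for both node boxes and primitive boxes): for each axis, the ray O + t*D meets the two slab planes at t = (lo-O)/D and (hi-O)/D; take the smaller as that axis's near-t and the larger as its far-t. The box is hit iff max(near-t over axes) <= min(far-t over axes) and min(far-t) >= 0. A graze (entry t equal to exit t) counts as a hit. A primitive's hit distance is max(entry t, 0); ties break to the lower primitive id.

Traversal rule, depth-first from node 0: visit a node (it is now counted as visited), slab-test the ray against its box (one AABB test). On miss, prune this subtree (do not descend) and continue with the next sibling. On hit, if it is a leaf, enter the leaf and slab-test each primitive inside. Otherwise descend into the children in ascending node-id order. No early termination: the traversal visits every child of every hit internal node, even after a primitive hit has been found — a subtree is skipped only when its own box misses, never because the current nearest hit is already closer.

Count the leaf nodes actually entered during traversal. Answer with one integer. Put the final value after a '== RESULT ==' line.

Walk:
N0 x:[50/3,83/3] y:[9,21] z:[25/2,67/2] -> hit [50/3,21], descend [2, 3, 6, 7]
  N2 x:[61/3,83/3] y:[9,52/3] z:[47/2,29] -> miss, prune
  N3 x:[50/3,22] y:[17,61/3] z:[35/2,67/2] -> hit [35/2,61/3], descend [10, 11]
    N10 x:[19,22] y:[17,61/3] z:[20,67/2] -> hit [20,61/3] leaf, test {P0@t=20, P2(miss), P5(miss)}
    N11 x:[50/3,56/3] y:[53/3,59/3] z:[35/2,55/2] -> hit [53/3,56/3] leaf, test {P6(miss), P10@t=53/3, P17(miss)}
  N6 x:[22,83/3] y:[55/3,21] z:[25/2,31] -> miss, prune
  N7 x:[53/3,68/3] y:[9,50/3] z:[27/2,47/2] -> miss, prune

Summary -> nodes [0, 2, 3, 10, 11, 6, 7]; box-tests=7; leaf-entries=2; first=P10

== RESULT ==
2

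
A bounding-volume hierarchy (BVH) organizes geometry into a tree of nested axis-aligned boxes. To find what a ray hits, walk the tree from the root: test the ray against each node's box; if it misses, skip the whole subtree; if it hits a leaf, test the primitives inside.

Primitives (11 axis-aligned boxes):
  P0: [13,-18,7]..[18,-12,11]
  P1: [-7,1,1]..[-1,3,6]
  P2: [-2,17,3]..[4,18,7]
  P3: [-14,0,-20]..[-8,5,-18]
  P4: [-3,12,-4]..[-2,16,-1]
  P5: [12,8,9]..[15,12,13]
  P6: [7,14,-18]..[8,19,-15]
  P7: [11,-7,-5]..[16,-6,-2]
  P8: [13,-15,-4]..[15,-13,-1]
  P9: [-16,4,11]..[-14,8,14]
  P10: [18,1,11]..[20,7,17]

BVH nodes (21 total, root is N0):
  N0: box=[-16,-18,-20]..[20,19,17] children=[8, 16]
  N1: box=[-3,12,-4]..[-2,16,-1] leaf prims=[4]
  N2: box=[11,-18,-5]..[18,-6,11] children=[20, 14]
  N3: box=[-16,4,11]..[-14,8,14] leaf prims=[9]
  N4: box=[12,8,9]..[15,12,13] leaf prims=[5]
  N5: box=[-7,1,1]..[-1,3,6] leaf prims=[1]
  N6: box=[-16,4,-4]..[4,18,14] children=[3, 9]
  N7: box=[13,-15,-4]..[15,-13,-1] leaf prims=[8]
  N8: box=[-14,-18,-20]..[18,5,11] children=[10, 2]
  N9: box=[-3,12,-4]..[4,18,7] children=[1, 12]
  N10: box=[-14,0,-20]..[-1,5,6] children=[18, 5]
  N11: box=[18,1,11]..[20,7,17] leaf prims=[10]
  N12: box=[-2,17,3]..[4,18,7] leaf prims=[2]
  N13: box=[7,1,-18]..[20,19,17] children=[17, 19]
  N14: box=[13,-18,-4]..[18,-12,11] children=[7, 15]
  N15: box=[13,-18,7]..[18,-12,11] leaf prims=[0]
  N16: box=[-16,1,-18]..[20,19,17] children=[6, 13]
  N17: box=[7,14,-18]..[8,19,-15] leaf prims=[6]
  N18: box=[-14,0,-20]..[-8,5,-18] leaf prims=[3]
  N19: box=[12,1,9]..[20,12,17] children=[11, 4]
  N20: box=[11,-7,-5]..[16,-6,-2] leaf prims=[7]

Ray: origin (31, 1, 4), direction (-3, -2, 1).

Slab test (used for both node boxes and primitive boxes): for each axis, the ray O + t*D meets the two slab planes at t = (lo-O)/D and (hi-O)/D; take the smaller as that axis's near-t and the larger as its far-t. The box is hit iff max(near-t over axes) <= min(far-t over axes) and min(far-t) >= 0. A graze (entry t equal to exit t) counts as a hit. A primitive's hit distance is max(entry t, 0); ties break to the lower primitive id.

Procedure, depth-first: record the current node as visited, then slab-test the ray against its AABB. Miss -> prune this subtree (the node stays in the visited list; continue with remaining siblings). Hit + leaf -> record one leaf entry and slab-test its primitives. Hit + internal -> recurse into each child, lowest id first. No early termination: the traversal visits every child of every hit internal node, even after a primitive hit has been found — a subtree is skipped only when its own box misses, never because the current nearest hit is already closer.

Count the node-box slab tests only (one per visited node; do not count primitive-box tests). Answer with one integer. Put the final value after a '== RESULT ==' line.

Trace the traversal:
N0 x:[11/3,47/3] y:[-9,19/2] z:[-24,13] -> hit [11/3,19/2], descend [8, 16]
  N8 x:[13/3,15] y:[-2,19/2] z:[-24,7] -> hit [13/3,7], descend [2, 10]
    N2 x:[13/3,20/3] y:[7/2,19/2] z:[-9,7] -> hit [13/3,20/3], descend [14, 20]
      N14 x:[13/3,6] y:[13/2,19/2] z:[-8,7] -> miss, prune
      N20 x:[5,20/3] y:[7/2,4] z:[-9,-6] -> miss, prune
    N10 x:[32/3,15] y:[-2,1/2] z:[-24,2] -> miss, prune
  N16 x:[11/3,47/3] y:[-9,0] z:[-22,13] -> miss, prune

7 AABB tests over nodes [0, 8, 2, 14, 20, 10, 16]; 0 leaves entered; closest miss.

== RESULT ==
7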